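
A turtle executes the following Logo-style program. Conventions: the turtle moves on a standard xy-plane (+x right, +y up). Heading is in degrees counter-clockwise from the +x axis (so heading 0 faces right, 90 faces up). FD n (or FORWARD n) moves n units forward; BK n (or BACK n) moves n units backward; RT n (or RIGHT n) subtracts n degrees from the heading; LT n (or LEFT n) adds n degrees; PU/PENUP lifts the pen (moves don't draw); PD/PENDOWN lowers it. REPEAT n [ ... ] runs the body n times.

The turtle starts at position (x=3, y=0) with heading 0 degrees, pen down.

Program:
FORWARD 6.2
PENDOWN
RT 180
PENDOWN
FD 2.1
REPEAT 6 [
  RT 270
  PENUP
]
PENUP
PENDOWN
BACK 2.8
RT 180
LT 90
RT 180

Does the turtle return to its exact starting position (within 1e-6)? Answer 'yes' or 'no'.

Answer: no

Derivation:
Executing turtle program step by step:
Start: pos=(3,0), heading=0, pen down
FD 6.2: (3,0) -> (9.2,0) [heading=0, draw]
PD: pen down
RT 180: heading 0 -> 180
PD: pen down
FD 2.1: (9.2,0) -> (7.1,0) [heading=180, draw]
REPEAT 6 [
  -- iteration 1/6 --
  RT 270: heading 180 -> 270
  PU: pen up
  -- iteration 2/6 --
  RT 270: heading 270 -> 0
  PU: pen up
  -- iteration 3/6 --
  RT 270: heading 0 -> 90
  PU: pen up
  -- iteration 4/6 --
  RT 270: heading 90 -> 180
  PU: pen up
  -- iteration 5/6 --
  RT 270: heading 180 -> 270
  PU: pen up
  -- iteration 6/6 --
  RT 270: heading 270 -> 0
  PU: pen up
]
PU: pen up
PD: pen down
BK 2.8: (7.1,0) -> (4.3,0) [heading=0, draw]
RT 180: heading 0 -> 180
LT 90: heading 180 -> 270
RT 180: heading 270 -> 90
Final: pos=(4.3,0), heading=90, 3 segment(s) drawn

Start position: (3, 0)
Final position: (4.3, 0)
Distance = 1.3; >= 1e-6 -> NOT closed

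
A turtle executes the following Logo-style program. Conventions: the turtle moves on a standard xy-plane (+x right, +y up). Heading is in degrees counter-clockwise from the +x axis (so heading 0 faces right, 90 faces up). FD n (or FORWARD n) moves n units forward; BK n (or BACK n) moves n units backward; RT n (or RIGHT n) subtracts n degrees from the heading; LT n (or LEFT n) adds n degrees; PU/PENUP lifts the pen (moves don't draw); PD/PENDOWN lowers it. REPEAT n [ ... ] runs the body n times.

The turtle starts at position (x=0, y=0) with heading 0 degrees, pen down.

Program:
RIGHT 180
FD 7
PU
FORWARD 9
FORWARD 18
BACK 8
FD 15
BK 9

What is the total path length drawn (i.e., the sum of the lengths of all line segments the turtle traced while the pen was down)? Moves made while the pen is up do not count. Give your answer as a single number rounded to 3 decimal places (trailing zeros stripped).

Answer: 7

Derivation:
Executing turtle program step by step:
Start: pos=(0,0), heading=0, pen down
RT 180: heading 0 -> 180
FD 7: (0,0) -> (-7,0) [heading=180, draw]
PU: pen up
FD 9: (-7,0) -> (-16,0) [heading=180, move]
FD 18: (-16,0) -> (-34,0) [heading=180, move]
BK 8: (-34,0) -> (-26,0) [heading=180, move]
FD 15: (-26,0) -> (-41,0) [heading=180, move]
BK 9: (-41,0) -> (-32,0) [heading=180, move]
Final: pos=(-32,0), heading=180, 1 segment(s) drawn

Segment lengths:
  seg 1: (0,0) -> (-7,0), length = 7
Total = 7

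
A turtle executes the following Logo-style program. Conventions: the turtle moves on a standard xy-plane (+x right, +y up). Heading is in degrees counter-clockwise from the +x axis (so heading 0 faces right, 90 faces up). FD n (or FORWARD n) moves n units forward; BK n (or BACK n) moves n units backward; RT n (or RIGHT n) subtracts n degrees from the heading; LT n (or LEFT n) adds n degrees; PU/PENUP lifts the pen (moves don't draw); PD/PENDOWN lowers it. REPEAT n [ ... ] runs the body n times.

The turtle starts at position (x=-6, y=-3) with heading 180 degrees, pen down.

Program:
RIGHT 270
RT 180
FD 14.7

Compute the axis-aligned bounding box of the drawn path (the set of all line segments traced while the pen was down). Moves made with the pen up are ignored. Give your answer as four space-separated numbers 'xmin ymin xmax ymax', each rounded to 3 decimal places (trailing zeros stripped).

Executing turtle program step by step:
Start: pos=(-6,-3), heading=180, pen down
RT 270: heading 180 -> 270
RT 180: heading 270 -> 90
FD 14.7: (-6,-3) -> (-6,11.7) [heading=90, draw]
Final: pos=(-6,11.7), heading=90, 1 segment(s) drawn

Segment endpoints: x in {-6, -6}, y in {-3, 11.7}
xmin=-6, ymin=-3, xmax=-6, ymax=11.7

Answer: -6 -3 -6 11.7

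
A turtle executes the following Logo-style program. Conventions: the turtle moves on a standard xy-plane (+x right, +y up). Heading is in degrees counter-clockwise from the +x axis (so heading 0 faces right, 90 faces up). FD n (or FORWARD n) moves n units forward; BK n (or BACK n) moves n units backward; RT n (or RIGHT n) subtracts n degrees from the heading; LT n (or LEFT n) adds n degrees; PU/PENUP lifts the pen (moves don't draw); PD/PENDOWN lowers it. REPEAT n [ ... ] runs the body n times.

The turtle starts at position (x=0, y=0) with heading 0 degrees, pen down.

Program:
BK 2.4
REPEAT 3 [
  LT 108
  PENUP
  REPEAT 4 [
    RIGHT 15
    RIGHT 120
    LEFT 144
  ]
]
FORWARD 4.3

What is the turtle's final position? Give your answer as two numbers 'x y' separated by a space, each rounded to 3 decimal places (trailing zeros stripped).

Answer: -1.071 4.09

Derivation:
Executing turtle program step by step:
Start: pos=(0,0), heading=0, pen down
BK 2.4: (0,0) -> (-2.4,0) [heading=0, draw]
REPEAT 3 [
  -- iteration 1/3 --
  LT 108: heading 0 -> 108
  PU: pen up
  REPEAT 4 [
    -- iteration 1/4 --
    RT 15: heading 108 -> 93
    RT 120: heading 93 -> 333
    LT 144: heading 333 -> 117
    -- iteration 2/4 --
    RT 15: heading 117 -> 102
    RT 120: heading 102 -> 342
    LT 144: heading 342 -> 126
    -- iteration 3/4 --
    RT 15: heading 126 -> 111
    RT 120: heading 111 -> 351
    LT 144: heading 351 -> 135
    -- iteration 4/4 --
    RT 15: heading 135 -> 120
    RT 120: heading 120 -> 0
    LT 144: heading 0 -> 144
  ]
  -- iteration 2/3 --
  LT 108: heading 144 -> 252
  PU: pen up
  REPEAT 4 [
    -- iteration 1/4 --
    RT 15: heading 252 -> 237
    RT 120: heading 237 -> 117
    LT 144: heading 117 -> 261
    -- iteration 2/4 --
    RT 15: heading 261 -> 246
    RT 120: heading 246 -> 126
    LT 144: heading 126 -> 270
    -- iteration 3/4 --
    RT 15: heading 270 -> 255
    RT 120: heading 255 -> 135
    LT 144: heading 135 -> 279
    -- iteration 4/4 --
    RT 15: heading 279 -> 264
    RT 120: heading 264 -> 144
    LT 144: heading 144 -> 288
  ]
  -- iteration 3/3 --
  LT 108: heading 288 -> 36
  PU: pen up
  REPEAT 4 [
    -- iteration 1/4 --
    RT 15: heading 36 -> 21
    RT 120: heading 21 -> 261
    LT 144: heading 261 -> 45
    -- iteration 2/4 --
    RT 15: heading 45 -> 30
    RT 120: heading 30 -> 270
    LT 144: heading 270 -> 54
    -- iteration 3/4 --
    RT 15: heading 54 -> 39
    RT 120: heading 39 -> 279
    LT 144: heading 279 -> 63
    -- iteration 4/4 --
    RT 15: heading 63 -> 48
    RT 120: heading 48 -> 288
    LT 144: heading 288 -> 72
  ]
]
FD 4.3: (-2.4,0) -> (-1.071,4.09) [heading=72, move]
Final: pos=(-1.071,4.09), heading=72, 1 segment(s) drawn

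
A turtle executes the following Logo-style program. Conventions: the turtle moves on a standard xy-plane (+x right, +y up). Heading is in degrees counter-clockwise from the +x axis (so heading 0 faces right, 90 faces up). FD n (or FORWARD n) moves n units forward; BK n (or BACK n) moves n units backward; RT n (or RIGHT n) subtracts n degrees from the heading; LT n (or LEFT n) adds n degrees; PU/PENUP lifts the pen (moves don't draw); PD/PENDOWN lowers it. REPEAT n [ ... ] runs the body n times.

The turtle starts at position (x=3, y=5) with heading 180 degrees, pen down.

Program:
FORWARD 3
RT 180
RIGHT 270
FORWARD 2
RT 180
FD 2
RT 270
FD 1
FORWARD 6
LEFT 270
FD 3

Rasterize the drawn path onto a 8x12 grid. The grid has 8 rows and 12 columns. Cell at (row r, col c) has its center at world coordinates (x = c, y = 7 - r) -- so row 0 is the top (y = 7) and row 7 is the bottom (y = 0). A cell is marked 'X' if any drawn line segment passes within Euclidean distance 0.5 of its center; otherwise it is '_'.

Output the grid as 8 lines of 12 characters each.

Answer: X___________
X___________
XXXXXXXX____
_______X____
_______X____
_______X____
____________
____________

Derivation:
Segment 0: (3,5) -> (0,5)
Segment 1: (0,5) -> (-0,7)
Segment 2: (-0,7) -> (0,5)
Segment 3: (0,5) -> (1,5)
Segment 4: (1,5) -> (7,5)
Segment 5: (7,5) -> (7,2)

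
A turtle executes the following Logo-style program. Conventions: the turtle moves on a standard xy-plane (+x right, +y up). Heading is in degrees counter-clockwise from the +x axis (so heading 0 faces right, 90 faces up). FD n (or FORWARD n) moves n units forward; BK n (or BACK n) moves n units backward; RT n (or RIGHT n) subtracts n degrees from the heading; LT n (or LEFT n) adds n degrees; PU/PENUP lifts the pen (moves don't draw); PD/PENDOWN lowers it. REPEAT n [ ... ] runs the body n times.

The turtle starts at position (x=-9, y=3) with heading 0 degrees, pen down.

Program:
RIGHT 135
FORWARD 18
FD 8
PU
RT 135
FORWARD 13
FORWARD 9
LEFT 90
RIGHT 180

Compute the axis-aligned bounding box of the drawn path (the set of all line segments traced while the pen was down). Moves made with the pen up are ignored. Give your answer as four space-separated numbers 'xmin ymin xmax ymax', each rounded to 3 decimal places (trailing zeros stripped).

Executing turtle program step by step:
Start: pos=(-9,3), heading=0, pen down
RT 135: heading 0 -> 225
FD 18: (-9,3) -> (-21.728,-9.728) [heading=225, draw]
FD 8: (-21.728,-9.728) -> (-27.385,-15.385) [heading=225, draw]
PU: pen up
RT 135: heading 225 -> 90
FD 13: (-27.385,-15.385) -> (-27.385,-2.385) [heading=90, move]
FD 9: (-27.385,-2.385) -> (-27.385,6.615) [heading=90, move]
LT 90: heading 90 -> 180
RT 180: heading 180 -> 0
Final: pos=(-27.385,6.615), heading=0, 2 segment(s) drawn

Segment endpoints: x in {-27.385, -21.728, -9}, y in {-15.385, -9.728, 3}
xmin=-27.385, ymin=-15.385, xmax=-9, ymax=3

Answer: -27.385 -15.385 -9 3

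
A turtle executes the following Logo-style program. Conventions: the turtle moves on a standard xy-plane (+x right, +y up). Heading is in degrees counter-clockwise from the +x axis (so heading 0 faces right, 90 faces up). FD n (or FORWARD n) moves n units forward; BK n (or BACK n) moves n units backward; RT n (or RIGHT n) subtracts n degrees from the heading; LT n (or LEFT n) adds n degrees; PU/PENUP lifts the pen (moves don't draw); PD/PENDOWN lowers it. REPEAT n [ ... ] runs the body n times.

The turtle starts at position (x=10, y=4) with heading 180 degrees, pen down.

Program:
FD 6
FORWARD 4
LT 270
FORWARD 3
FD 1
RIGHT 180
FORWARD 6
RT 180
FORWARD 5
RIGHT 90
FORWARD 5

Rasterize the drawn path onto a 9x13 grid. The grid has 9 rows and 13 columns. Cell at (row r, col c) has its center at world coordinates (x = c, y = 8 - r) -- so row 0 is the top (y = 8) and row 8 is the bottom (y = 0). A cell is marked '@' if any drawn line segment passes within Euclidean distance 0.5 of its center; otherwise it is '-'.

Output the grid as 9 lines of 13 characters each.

Answer: @------------
@@@@@@-------
@------------
@------------
@@@@@@@@@@@--
@------------
@------------
-------------
-------------

Derivation:
Segment 0: (10,4) -> (4,4)
Segment 1: (4,4) -> (0,4)
Segment 2: (0,4) -> (0,7)
Segment 3: (0,7) -> (0,8)
Segment 4: (0,8) -> (0,2)
Segment 5: (0,2) -> (0,7)
Segment 6: (0,7) -> (5,7)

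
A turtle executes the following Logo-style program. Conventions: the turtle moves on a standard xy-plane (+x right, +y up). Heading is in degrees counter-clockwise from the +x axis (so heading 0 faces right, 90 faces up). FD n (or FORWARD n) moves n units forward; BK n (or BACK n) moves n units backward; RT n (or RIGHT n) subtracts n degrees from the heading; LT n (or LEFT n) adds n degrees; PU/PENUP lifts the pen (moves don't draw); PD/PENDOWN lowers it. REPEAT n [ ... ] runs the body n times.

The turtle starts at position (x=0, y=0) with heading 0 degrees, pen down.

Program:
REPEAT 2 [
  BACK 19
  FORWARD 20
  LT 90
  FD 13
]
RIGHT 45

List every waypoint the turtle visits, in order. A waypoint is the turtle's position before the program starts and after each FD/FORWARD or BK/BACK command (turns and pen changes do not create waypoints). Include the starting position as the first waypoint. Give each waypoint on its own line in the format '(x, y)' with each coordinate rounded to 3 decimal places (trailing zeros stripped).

Executing turtle program step by step:
Start: pos=(0,0), heading=0, pen down
REPEAT 2 [
  -- iteration 1/2 --
  BK 19: (0,0) -> (-19,0) [heading=0, draw]
  FD 20: (-19,0) -> (1,0) [heading=0, draw]
  LT 90: heading 0 -> 90
  FD 13: (1,0) -> (1,13) [heading=90, draw]
  -- iteration 2/2 --
  BK 19: (1,13) -> (1,-6) [heading=90, draw]
  FD 20: (1,-6) -> (1,14) [heading=90, draw]
  LT 90: heading 90 -> 180
  FD 13: (1,14) -> (-12,14) [heading=180, draw]
]
RT 45: heading 180 -> 135
Final: pos=(-12,14), heading=135, 6 segment(s) drawn
Waypoints (7 total):
(0, 0)
(-19, 0)
(1, 0)
(1, 13)
(1, -6)
(1, 14)
(-12, 14)

Answer: (0, 0)
(-19, 0)
(1, 0)
(1, 13)
(1, -6)
(1, 14)
(-12, 14)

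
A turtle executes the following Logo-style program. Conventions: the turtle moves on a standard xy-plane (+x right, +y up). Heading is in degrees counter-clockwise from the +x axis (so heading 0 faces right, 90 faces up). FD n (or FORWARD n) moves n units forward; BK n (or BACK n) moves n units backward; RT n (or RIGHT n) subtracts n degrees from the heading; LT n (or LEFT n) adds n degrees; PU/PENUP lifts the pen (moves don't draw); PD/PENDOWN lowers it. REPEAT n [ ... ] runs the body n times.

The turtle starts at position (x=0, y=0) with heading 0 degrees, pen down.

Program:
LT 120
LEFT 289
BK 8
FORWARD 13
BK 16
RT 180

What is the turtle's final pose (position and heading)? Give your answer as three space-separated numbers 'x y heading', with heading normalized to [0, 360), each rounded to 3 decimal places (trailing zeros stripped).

Answer: -7.217 -8.302 229

Derivation:
Executing turtle program step by step:
Start: pos=(0,0), heading=0, pen down
LT 120: heading 0 -> 120
LT 289: heading 120 -> 49
BK 8: (0,0) -> (-5.248,-6.038) [heading=49, draw]
FD 13: (-5.248,-6.038) -> (3.28,3.774) [heading=49, draw]
BK 16: (3.28,3.774) -> (-7.217,-8.302) [heading=49, draw]
RT 180: heading 49 -> 229
Final: pos=(-7.217,-8.302), heading=229, 3 segment(s) drawn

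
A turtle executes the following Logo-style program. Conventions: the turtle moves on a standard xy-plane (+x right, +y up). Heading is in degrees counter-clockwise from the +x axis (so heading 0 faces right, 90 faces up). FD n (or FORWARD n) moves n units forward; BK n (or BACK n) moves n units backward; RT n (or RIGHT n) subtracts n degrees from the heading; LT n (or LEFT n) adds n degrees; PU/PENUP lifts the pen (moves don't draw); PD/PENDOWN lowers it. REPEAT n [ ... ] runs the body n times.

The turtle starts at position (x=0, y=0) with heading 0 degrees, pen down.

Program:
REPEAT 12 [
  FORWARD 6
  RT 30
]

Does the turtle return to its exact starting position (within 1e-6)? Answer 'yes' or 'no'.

Answer: yes

Derivation:
Executing turtle program step by step:
Start: pos=(0,0), heading=0, pen down
REPEAT 12 [
  -- iteration 1/12 --
  FD 6: (0,0) -> (6,0) [heading=0, draw]
  RT 30: heading 0 -> 330
  -- iteration 2/12 --
  FD 6: (6,0) -> (11.196,-3) [heading=330, draw]
  RT 30: heading 330 -> 300
  -- iteration 3/12 --
  FD 6: (11.196,-3) -> (14.196,-8.196) [heading=300, draw]
  RT 30: heading 300 -> 270
  -- iteration 4/12 --
  FD 6: (14.196,-8.196) -> (14.196,-14.196) [heading=270, draw]
  RT 30: heading 270 -> 240
  -- iteration 5/12 --
  FD 6: (14.196,-14.196) -> (11.196,-19.392) [heading=240, draw]
  RT 30: heading 240 -> 210
  -- iteration 6/12 --
  FD 6: (11.196,-19.392) -> (6,-22.392) [heading=210, draw]
  RT 30: heading 210 -> 180
  -- iteration 7/12 --
  FD 6: (6,-22.392) -> (0,-22.392) [heading=180, draw]
  RT 30: heading 180 -> 150
  -- iteration 8/12 --
  FD 6: (0,-22.392) -> (-5.196,-19.392) [heading=150, draw]
  RT 30: heading 150 -> 120
  -- iteration 9/12 --
  FD 6: (-5.196,-19.392) -> (-8.196,-14.196) [heading=120, draw]
  RT 30: heading 120 -> 90
  -- iteration 10/12 --
  FD 6: (-8.196,-14.196) -> (-8.196,-8.196) [heading=90, draw]
  RT 30: heading 90 -> 60
  -- iteration 11/12 --
  FD 6: (-8.196,-8.196) -> (-5.196,-3) [heading=60, draw]
  RT 30: heading 60 -> 30
  -- iteration 12/12 --
  FD 6: (-5.196,-3) -> (0,0) [heading=30, draw]
  RT 30: heading 30 -> 0
]
Final: pos=(0,0), heading=0, 12 segment(s) drawn

Start position: (0, 0)
Final position: (0, 0)
Distance = 0; < 1e-6 -> CLOSED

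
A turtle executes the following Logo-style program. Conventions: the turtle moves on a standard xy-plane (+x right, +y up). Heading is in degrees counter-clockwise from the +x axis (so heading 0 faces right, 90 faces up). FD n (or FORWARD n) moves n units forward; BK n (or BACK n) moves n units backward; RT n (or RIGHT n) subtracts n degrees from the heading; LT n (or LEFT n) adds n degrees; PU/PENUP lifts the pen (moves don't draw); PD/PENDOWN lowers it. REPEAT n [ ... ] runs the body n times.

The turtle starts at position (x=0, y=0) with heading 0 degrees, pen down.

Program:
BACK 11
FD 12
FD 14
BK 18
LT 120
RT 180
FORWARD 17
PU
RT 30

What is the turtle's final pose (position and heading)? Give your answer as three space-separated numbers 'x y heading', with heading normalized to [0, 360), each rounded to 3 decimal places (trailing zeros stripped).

Answer: 5.5 -14.722 270

Derivation:
Executing turtle program step by step:
Start: pos=(0,0), heading=0, pen down
BK 11: (0,0) -> (-11,0) [heading=0, draw]
FD 12: (-11,0) -> (1,0) [heading=0, draw]
FD 14: (1,0) -> (15,0) [heading=0, draw]
BK 18: (15,0) -> (-3,0) [heading=0, draw]
LT 120: heading 0 -> 120
RT 180: heading 120 -> 300
FD 17: (-3,0) -> (5.5,-14.722) [heading=300, draw]
PU: pen up
RT 30: heading 300 -> 270
Final: pos=(5.5,-14.722), heading=270, 5 segment(s) drawn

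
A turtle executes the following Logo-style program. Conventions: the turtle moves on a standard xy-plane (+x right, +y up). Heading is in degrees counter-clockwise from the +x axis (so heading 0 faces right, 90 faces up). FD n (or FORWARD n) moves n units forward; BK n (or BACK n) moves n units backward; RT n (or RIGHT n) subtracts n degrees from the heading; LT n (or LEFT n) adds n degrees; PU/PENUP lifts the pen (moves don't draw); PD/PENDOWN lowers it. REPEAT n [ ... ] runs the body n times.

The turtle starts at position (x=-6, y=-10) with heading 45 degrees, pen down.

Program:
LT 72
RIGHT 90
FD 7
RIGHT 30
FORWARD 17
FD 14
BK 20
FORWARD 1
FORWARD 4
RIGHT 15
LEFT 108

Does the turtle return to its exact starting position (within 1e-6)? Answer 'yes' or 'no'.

Answer: no

Derivation:
Executing turtle program step by step:
Start: pos=(-6,-10), heading=45, pen down
LT 72: heading 45 -> 117
RT 90: heading 117 -> 27
FD 7: (-6,-10) -> (0.237,-6.822) [heading=27, draw]
RT 30: heading 27 -> 357
FD 17: (0.237,-6.822) -> (17.214,-7.712) [heading=357, draw]
FD 14: (17.214,-7.712) -> (31.195,-8.444) [heading=357, draw]
BK 20: (31.195,-8.444) -> (11.222,-7.398) [heading=357, draw]
FD 1: (11.222,-7.398) -> (12.221,-7.45) [heading=357, draw]
FD 4: (12.221,-7.45) -> (16.215,-7.659) [heading=357, draw]
RT 15: heading 357 -> 342
LT 108: heading 342 -> 90
Final: pos=(16.215,-7.659), heading=90, 6 segment(s) drawn

Start position: (-6, -10)
Final position: (16.215, -7.659)
Distance = 22.338; >= 1e-6 -> NOT closed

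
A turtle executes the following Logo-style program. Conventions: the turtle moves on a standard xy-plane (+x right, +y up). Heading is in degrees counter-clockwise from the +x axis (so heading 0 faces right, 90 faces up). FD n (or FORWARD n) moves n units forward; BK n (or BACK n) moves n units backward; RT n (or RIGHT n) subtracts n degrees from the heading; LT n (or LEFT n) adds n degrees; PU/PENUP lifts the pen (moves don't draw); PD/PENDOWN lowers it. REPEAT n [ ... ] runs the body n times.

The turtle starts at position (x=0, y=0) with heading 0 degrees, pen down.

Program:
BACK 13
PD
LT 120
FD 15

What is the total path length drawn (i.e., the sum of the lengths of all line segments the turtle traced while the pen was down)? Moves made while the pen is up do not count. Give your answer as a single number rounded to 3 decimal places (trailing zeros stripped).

Executing turtle program step by step:
Start: pos=(0,0), heading=0, pen down
BK 13: (0,0) -> (-13,0) [heading=0, draw]
PD: pen down
LT 120: heading 0 -> 120
FD 15: (-13,0) -> (-20.5,12.99) [heading=120, draw]
Final: pos=(-20.5,12.99), heading=120, 2 segment(s) drawn

Segment lengths:
  seg 1: (0,0) -> (-13,0), length = 13
  seg 2: (-13,0) -> (-20.5,12.99), length = 15
Total = 28

Answer: 28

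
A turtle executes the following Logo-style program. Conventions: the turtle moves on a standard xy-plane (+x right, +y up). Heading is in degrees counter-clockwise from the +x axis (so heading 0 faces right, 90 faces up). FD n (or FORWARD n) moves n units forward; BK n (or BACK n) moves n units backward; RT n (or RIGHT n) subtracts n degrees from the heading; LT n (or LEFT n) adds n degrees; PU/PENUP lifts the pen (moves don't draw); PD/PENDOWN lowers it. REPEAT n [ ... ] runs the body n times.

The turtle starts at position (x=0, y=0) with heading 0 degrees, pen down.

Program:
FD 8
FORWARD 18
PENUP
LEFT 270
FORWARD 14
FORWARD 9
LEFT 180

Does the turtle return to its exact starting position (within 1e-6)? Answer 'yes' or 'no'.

Executing turtle program step by step:
Start: pos=(0,0), heading=0, pen down
FD 8: (0,0) -> (8,0) [heading=0, draw]
FD 18: (8,0) -> (26,0) [heading=0, draw]
PU: pen up
LT 270: heading 0 -> 270
FD 14: (26,0) -> (26,-14) [heading=270, move]
FD 9: (26,-14) -> (26,-23) [heading=270, move]
LT 180: heading 270 -> 90
Final: pos=(26,-23), heading=90, 2 segment(s) drawn

Start position: (0, 0)
Final position: (26, -23)
Distance = 34.713; >= 1e-6 -> NOT closed

Answer: no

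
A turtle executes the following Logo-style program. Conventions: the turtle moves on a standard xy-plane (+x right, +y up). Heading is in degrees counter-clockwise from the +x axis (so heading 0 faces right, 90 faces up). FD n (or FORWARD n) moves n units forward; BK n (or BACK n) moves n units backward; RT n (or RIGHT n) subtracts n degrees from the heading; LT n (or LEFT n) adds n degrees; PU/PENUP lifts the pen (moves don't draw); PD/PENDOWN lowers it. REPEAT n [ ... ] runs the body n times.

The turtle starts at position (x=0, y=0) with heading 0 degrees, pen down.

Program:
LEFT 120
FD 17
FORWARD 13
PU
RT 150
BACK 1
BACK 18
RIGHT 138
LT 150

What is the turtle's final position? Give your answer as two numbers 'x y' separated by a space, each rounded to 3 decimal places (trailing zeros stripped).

Executing turtle program step by step:
Start: pos=(0,0), heading=0, pen down
LT 120: heading 0 -> 120
FD 17: (0,0) -> (-8.5,14.722) [heading=120, draw]
FD 13: (-8.5,14.722) -> (-15,25.981) [heading=120, draw]
PU: pen up
RT 150: heading 120 -> 330
BK 1: (-15,25.981) -> (-15.866,26.481) [heading=330, move]
BK 18: (-15.866,26.481) -> (-31.454,35.481) [heading=330, move]
RT 138: heading 330 -> 192
LT 150: heading 192 -> 342
Final: pos=(-31.454,35.481), heading=342, 2 segment(s) drawn

Answer: -31.454 35.481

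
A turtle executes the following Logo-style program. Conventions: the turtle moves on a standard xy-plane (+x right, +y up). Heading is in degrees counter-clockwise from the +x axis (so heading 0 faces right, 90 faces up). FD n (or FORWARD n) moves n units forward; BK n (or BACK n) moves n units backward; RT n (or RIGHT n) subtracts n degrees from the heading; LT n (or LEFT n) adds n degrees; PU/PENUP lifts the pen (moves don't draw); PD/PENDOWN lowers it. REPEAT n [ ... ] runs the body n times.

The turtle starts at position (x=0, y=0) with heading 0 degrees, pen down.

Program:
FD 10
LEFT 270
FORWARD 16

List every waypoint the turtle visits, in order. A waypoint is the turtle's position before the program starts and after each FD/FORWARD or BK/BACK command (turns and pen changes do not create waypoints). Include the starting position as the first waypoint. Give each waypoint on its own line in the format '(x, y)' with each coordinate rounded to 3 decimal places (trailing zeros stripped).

Answer: (0, 0)
(10, 0)
(10, -16)

Derivation:
Executing turtle program step by step:
Start: pos=(0,0), heading=0, pen down
FD 10: (0,0) -> (10,0) [heading=0, draw]
LT 270: heading 0 -> 270
FD 16: (10,0) -> (10,-16) [heading=270, draw]
Final: pos=(10,-16), heading=270, 2 segment(s) drawn
Waypoints (3 total):
(0, 0)
(10, 0)
(10, -16)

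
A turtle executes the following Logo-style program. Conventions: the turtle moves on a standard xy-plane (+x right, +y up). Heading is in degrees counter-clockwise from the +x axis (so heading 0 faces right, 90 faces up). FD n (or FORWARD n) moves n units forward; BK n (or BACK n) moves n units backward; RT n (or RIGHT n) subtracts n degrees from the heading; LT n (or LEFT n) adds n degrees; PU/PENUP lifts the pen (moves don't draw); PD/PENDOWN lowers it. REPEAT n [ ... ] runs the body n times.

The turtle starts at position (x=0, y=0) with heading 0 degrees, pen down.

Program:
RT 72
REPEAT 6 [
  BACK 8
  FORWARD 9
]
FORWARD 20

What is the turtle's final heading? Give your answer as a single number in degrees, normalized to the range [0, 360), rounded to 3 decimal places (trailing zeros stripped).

Answer: 288

Derivation:
Executing turtle program step by step:
Start: pos=(0,0), heading=0, pen down
RT 72: heading 0 -> 288
REPEAT 6 [
  -- iteration 1/6 --
  BK 8: (0,0) -> (-2.472,7.608) [heading=288, draw]
  FD 9: (-2.472,7.608) -> (0.309,-0.951) [heading=288, draw]
  -- iteration 2/6 --
  BK 8: (0.309,-0.951) -> (-2.163,6.657) [heading=288, draw]
  FD 9: (-2.163,6.657) -> (0.618,-1.902) [heading=288, draw]
  -- iteration 3/6 --
  BK 8: (0.618,-1.902) -> (-1.854,5.706) [heading=288, draw]
  FD 9: (-1.854,5.706) -> (0.927,-2.853) [heading=288, draw]
  -- iteration 4/6 --
  BK 8: (0.927,-2.853) -> (-1.545,4.755) [heading=288, draw]
  FD 9: (-1.545,4.755) -> (1.236,-3.804) [heading=288, draw]
  -- iteration 5/6 --
  BK 8: (1.236,-3.804) -> (-1.236,3.804) [heading=288, draw]
  FD 9: (-1.236,3.804) -> (1.545,-4.755) [heading=288, draw]
  -- iteration 6/6 --
  BK 8: (1.545,-4.755) -> (-0.927,2.853) [heading=288, draw]
  FD 9: (-0.927,2.853) -> (1.854,-5.706) [heading=288, draw]
]
FD 20: (1.854,-5.706) -> (8.034,-24.727) [heading=288, draw]
Final: pos=(8.034,-24.727), heading=288, 13 segment(s) drawn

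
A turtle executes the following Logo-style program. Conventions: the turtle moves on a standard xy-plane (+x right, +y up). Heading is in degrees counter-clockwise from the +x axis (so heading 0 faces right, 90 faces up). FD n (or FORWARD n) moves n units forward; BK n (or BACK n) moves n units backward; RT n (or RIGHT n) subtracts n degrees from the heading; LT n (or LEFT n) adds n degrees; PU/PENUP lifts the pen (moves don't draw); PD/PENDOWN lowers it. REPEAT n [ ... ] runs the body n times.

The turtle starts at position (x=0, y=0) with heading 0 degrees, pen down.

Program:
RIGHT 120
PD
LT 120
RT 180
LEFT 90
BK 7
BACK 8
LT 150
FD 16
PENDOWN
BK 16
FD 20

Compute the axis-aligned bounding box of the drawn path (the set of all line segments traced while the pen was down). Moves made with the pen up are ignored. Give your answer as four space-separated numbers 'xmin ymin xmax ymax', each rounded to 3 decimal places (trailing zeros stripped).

Answer: 0 0 10 32.321

Derivation:
Executing turtle program step by step:
Start: pos=(0,0), heading=0, pen down
RT 120: heading 0 -> 240
PD: pen down
LT 120: heading 240 -> 0
RT 180: heading 0 -> 180
LT 90: heading 180 -> 270
BK 7: (0,0) -> (0,7) [heading=270, draw]
BK 8: (0,7) -> (0,15) [heading=270, draw]
LT 150: heading 270 -> 60
FD 16: (0,15) -> (8,28.856) [heading=60, draw]
PD: pen down
BK 16: (8,28.856) -> (0,15) [heading=60, draw]
FD 20: (0,15) -> (10,32.321) [heading=60, draw]
Final: pos=(10,32.321), heading=60, 5 segment(s) drawn

Segment endpoints: x in {0, 0, 0, 0, 8, 10}, y in {0, 7, 15, 28.856, 32.321}
xmin=0, ymin=0, xmax=10, ymax=32.321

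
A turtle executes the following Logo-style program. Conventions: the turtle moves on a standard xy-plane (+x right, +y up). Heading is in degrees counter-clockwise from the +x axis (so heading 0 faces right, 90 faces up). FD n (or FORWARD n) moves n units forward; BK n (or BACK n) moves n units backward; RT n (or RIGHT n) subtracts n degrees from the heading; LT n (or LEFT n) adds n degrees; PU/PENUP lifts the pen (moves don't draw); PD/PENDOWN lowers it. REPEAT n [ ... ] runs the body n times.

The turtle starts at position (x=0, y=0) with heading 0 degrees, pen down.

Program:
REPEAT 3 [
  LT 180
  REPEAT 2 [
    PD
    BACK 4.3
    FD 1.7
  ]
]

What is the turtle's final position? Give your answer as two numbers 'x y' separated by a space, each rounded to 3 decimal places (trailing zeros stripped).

Executing turtle program step by step:
Start: pos=(0,0), heading=0, pen down
REPEAT 3 [
  -- iteration 1/3 --
  LT 180: heading 0 -> 180
  REPEAT 2 [
    -- iteration 1/2 --
    PD: pen down
    BK 4.3: (0,0) -> (4.3,0) [heading=180, draw]
    FD 1.7: (4.3,0) -> (2.6,0) [heading=180, draw]
    -- iteration 2/2 --
    PD: pen down
    BK 4.3: (2.6,0) -> (6.9,0) [heading=180, draw]
    FD 1.7: (6.9,0) -> (5.2,0) [heading=180, draw]
  ]
  -- iteration 2/3 --
  LT 180: heading 180 -> 0
  REPEAT 2 [
    -- iteration 1/2 --
    PD: pen down
    BK 4.3: (5.2,0) -> (0.9,0) [heading=0, draw]
    FD 1.7: (0.9,0) -> (2.6,0) [heading=0, draw]
    -- iteration 2/2 --
    PD: pen down
    BK 4.3: (2.6,0) -> (-1.7,0) [heading=0, draw]
    FD 1.7: (-1.7,0) -> (0,0) [heading=0, draw]
  ]
  -- iteration 3/3 --
  LT 180: heading 0 -> 180
  REPEAT 2 [
    -- iteration 1/2 --
    PD: pen down
    BK 4.3: (0,0) -> (4.3,0) [heading=180, draw]
    FD 1.7: (4.3,0) -> (2.6,0) [heading=180, draw]
    -- iteration 2/2 --
    PD: pen down
    BK 4.3: (2.6,0) -> (6.9,0) [heading=180, draw]
    FD 1.7: (6.9,0) -> (5.2,0) [heading=180, draw]
  ]
]
Final: pos=(5.2,0), heading=180, 12 segment(s) drawn

Answer: 5.2 0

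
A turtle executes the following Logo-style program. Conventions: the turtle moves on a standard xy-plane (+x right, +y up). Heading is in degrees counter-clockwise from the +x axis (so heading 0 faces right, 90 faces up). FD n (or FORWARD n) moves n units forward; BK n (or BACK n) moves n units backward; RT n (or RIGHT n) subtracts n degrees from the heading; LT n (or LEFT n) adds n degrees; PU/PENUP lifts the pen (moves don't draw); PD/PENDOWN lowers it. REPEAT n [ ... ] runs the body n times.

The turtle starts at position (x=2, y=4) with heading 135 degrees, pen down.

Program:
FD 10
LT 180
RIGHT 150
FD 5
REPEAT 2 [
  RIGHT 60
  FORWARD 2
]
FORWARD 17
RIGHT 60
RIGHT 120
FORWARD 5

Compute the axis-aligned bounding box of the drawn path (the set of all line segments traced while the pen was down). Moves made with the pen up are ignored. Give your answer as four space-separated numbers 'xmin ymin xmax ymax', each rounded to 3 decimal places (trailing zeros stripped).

Answer: -10.418 4 3.017 27.732

Derivation:
Executing turtle program step by step:
Start: pos=(2,4), heading=135, pen down
FD 10: (2,4) -> (-5.071,11.071) [heading=135, draw]
LT 180: heading 135 -> 315
RT 150: heading 315 -> 165
FD 5: (-5.071,11.071) -> (-9.901,12.365) [heading=165, draw]
REPEAT 2 [
  -- iteration 1/2 --
  RT 60: heading 165 -> 105
  FD 2: (-9.901,12.365) -> (-10.418,14.297) [heading=105, draw]
  -- iteration 2/2 --
  RT 60: heading 105 -> 45
  FD 2: (-10.418,14.297) -> (-9.004,15.711) [heading=45, draw]
]
FD 17: (-9.004,15.711) -> (3.017,27.732) [heading=45, draw]
RT 60: heading 45 -> 345
RT 120: heading 345 -> 225
FD 5: (3.017,27.732) -> (-0.519,24.197) [heading=225, draw]
Final: pos=(-0.519,24.197), heading=225, 6 segment(s) drawn

Segment endpoints: x in {-10.418, -9.901, -9.004, -5.071, -0.519, 2, 3.017}, y in {4, 11.071, 12.365, 14.297, 15.711, 24.197, 27.732}
xmin=-10.418, ymin=4, xmax=3.017, ymax=27.732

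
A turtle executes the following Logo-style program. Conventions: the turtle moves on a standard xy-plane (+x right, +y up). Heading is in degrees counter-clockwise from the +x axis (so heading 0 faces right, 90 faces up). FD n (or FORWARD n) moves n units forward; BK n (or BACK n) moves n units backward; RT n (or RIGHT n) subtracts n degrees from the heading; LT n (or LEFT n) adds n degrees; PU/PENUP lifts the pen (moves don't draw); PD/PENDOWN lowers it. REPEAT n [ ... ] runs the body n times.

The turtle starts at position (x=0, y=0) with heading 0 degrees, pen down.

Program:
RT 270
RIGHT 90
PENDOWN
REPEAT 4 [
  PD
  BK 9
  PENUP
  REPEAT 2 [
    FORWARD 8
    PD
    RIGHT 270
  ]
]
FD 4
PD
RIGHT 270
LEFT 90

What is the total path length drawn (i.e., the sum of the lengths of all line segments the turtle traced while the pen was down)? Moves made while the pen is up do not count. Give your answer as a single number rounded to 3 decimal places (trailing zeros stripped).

Executing turtle program step by step:
Start: pos=(0,0), heading=0, pen down
RT 270: heading 0 -> 90
RT 90: heading 90 -> 0
PD: pen down
REPEAT 4 [
  -- iteration 1/4 --
  PD: pen down
  BK 9: (0,0) -> (-9,0) [heading=0, draw]
  PU: pen up
  REPEAT 2 [
    -- iteration 1/2 --
    FD 8: (-9,0) -> (-1,0) [heading=0, move]
    PD: pen down
    RT 270: heading 0 -> 90
    -- iteration 2/2 --
    FD 8: (-1,0) -> (-1,8) [heading=90, draw]
    PD: pen down
    RT 270: heading 90 -> 180
  ]
  -- iteration 2/4 --
  PD: pen down
  BK 9: (-1,8) -> (8,8) [heading=180, draw]
  PU: pen up
  REPEAT 2 [
    -- iteration 1/2 --
    FD 8: (8,8) -> (0,8) [heading=180, move]
    PD: pen down
    RT 270: heading 180 -> 270
    -- iteration 2/2 --
    FD 8: (0,8) -> (0,0) [heading=270, draw]
    PD: pen down
    RT 270: heading 270 -> 0
  ]
  -- iteration 3/4 --
  PD: pen down
  BK 9: (0,0) -> (-9,0) [heading=0, draw]
  PU: pen up
  REPEAT 2 [
    -- iteration 1/2 --
    FD 8: (-9,0) -> (-1,0) [heading=0, move]
    PD: pen down
    RT 270: heading 0 -> 90
    -- iteration 2/2 --
    FD 8: (-1,0) -> (-1,8) [heading=90, draw]
    PD: pen down
    RT 270: heading 90 -> 180
  ]
  -- iteration 4/4 --
  PD: pen down
  BK 9: (-1,8) -> (8,8) [heading=180, draw]
  PU: pen up
  REPEAT 2 [
    -- iteration 1/2 --
    FD 8: (8,8) -> (0,8) [heading=180, move]
    PD: pen down
    RT 270: heading 180 -> 270
    -- iteration 2/2 --
    FD 8: (0,8) -> (0,0) [heading=270, draw]
    PD: pen down
    RT 270: heading 270 -> 0
  ]
]
FD 4: (0,0) -> (4,0) [heading=0, draw]
PD: pen down
RT 270: heading 0 -> 90
LT 90: heading 90 -> 180
Final: pos=(4,0), heading=180, 9 segment(s) drawn

Segment lengths:
  seg 1: (0,0) -> (-9,0), length = 9
  seg 2: (-1,0) -> (-1,8), length = 8
  seg 3: (-1,8) -> (8,8), length = 9
  seg 4: (0,8) -> (0,0), length = 8
  seg 5: (0,0) -> (-9,0), length = 9
  seg 6: (-1,0) -> (-1,8), length = 8
  seg 7: (-1,8) -> (8,8), length = 9
  seg 8: (0,8) -> (0,0), length = 8
  seg 9: (0,0) -> (4,0), length = 4
Total = 72

Answer: 72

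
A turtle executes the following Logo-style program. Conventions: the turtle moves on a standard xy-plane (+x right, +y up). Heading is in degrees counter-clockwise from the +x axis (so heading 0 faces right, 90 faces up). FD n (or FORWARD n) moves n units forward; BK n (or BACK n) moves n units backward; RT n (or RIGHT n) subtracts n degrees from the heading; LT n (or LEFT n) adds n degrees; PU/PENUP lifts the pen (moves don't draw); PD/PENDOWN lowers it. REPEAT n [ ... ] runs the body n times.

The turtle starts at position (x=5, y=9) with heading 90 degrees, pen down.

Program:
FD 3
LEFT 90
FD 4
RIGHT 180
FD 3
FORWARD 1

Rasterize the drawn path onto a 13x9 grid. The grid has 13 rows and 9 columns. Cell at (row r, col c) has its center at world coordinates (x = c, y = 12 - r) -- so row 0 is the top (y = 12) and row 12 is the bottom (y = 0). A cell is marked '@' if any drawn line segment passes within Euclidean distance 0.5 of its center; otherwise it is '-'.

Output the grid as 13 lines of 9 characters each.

Segment 0: (5,9) -> (5,12)
Segment 1: (5,12) -> (1,12)
Segment 2: (1,12) -> (4,12)
Segment 3: (4,12) -> (5,12)

Answer: -@@@@@---
-----@---
-----@---
-----@---
---------
---------
---------
---------
---------
---------
---------
---------
---------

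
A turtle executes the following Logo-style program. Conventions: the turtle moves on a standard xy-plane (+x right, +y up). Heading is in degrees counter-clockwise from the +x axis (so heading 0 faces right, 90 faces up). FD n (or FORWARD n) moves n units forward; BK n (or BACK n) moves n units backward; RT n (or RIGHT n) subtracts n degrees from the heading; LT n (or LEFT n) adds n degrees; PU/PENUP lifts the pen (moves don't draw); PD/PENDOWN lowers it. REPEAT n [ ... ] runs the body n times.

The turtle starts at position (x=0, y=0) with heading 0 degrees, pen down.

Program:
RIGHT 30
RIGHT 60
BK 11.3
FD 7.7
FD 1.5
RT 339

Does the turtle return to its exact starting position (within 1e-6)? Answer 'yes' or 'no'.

Answer: no

Derivation:
Executing turtle program step by step:
Start: pos=(0,0), heading=0, pen down
RT 30: heading 0 -> 330
RT 60: heading 330 -> 270
BK 11.3: (0,0) -> (0,11.3) [heading=270, draw]
FD 7.7: (0,11.3) -> (0,3.6) [heading=270, draw]
FD 1.5: (0,3.6) -> (0,2.1) [heading=270, draw]
RT 339: heading 270 -> 291
Final: pos=(0,2.1), heading=291, 3 segment(s) drawn

Start position: (0, 0)
Final position: (0, 2.1)
Distance = 2.1; >= 1e-6 -> NOT closed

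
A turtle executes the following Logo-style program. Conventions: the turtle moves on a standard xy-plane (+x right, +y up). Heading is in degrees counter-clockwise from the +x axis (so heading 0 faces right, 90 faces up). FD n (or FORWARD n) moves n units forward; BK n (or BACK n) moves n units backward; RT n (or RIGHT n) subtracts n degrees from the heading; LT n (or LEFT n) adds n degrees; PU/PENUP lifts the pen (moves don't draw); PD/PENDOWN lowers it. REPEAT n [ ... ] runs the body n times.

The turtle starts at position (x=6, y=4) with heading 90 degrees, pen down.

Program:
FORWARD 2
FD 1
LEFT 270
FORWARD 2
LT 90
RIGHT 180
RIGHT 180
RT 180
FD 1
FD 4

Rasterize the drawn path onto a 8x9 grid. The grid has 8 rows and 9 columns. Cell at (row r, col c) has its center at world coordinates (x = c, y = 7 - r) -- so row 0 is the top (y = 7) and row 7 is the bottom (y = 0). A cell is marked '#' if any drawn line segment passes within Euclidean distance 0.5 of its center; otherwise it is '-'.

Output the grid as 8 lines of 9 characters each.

Segment 0: (6,4) -> (6,6)
Segment 1: (6,6) -> (6,7)
Segment 2: (6,7) -> (8,7)
Segment 3: (8,7) -> (8,6)
Segment 4: (8,6) -> (8,2)

Answer: ------###
------#-#
------#-#
------#-#
--------#
--------#
---------
---------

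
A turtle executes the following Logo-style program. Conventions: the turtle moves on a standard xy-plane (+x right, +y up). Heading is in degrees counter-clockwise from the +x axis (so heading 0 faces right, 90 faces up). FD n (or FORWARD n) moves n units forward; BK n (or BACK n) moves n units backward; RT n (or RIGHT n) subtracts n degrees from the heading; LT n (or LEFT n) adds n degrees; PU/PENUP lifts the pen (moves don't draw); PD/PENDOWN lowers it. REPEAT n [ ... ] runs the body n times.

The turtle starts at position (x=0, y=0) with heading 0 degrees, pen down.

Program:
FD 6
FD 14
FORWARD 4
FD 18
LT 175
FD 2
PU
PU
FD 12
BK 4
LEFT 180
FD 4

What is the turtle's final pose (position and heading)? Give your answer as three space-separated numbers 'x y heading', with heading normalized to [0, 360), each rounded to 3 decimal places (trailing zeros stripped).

Executing turtle program step by step:
Start: pos=(0,0), heading=0, pen down
FD 6: (0,0) -> (6,0) [heading=0, draw]
FD 14: (6,0) -> (20,0) [heading=0, draw]
FD 4: (20,0) -> (24,0) [heading=0, draw]
FD 18: (24,0) -> (42,0) [heading=0, draw]
LT 175: heading 0 -> 175
FD 2: (42,0) -> (40.008,0.174) [heading=175, draw]
PU: pen up
PU: pen up
FD 12: (40.008,0.174) -> (28.053,1.22) [heading=175, move]
BK 4: (28.053,1.22) -> (32.038,0.872) [heading=175, move]
LT 180: heading 175 -> 355
FD 4: (32.038,0.872) -> (36.023,0.523) [heading=355, move]
Final: pos=(36.023,0.523), heading=355, 5 segment(s) drawn

Answer: 36.023 0.523 355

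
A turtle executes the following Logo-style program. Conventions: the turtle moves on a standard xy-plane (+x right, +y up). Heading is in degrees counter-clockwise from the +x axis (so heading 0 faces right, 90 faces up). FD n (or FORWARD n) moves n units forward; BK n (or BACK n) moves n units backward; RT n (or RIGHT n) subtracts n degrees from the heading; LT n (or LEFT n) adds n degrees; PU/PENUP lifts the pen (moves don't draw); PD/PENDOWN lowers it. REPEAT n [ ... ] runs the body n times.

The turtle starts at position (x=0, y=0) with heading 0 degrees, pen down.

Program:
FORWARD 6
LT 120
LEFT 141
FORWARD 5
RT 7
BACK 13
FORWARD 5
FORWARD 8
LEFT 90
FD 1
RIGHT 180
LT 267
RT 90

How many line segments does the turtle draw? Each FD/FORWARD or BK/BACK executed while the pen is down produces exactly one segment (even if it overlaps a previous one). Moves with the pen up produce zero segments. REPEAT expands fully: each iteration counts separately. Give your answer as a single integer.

Answer: 6

Derivation:
Executing turtle program step by step:
Start: pos=(0,0), heading=0, pen down
FD 6: (0,0) -> (6,0) [heading=0, draw]
LT 120: heading 0 -> 120
LT 141: heading 120 -> 261
FD 5: (6,0) -> (5.218,-4.938) [heading=261, draw]
RT 7: heading 261 -> 254
BK 13: (5.218,-4.938) -> (8.801,7.558) [heading=254, draw]
FD 5: (8.801,7.558) -> (7.423,2.752) [heading=254, draw]
FD 8: (7.423,2.752) -> (5.218,-4.938) [heading=254, draw]
LT 90: heading 254 -> 344
FD 1: (5.218,-4.938) -> (6.179,-5.214) [heading=344, draw]
RT 180: heading 344 -> 164
LT 267: heading 164 -> 71
RT 90: heading 71 -> 341
Final: pos=(6.179,-5.214), heading=341, 6 segment(s) drawn
Segments drawn: 6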